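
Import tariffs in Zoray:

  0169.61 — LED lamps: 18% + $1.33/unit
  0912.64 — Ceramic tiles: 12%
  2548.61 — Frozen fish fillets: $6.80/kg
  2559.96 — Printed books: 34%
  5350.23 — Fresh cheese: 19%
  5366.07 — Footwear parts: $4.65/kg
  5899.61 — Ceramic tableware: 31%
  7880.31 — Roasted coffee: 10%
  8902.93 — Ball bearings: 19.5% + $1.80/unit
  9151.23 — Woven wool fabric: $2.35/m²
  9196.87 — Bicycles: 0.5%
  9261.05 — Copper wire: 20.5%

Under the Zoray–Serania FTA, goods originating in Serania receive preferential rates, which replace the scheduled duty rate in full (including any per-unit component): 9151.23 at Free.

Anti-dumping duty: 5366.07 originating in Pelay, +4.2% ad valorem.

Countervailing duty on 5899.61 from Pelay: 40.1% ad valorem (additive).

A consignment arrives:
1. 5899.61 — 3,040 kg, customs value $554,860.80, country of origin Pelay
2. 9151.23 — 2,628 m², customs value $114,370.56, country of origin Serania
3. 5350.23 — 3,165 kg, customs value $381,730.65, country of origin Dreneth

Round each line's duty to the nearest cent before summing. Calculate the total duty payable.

Line 1 (5899.61, Pelay, 3,040 kg, $554,860.80):
Base rate for 5899.61 is 31%.
Additional duty on 5899.61 from Pelay: +40.1%. Applied ad valorem rate: 31% + 40.1% = 71.1%.
Duty = $554,860.80 × 71.1% = $394,506.03.
Line 2 (9151.23, Serania, 2,628 m², $114,370.56):
Base rate for 9151.23 is $2.35/m².
Origin Serania qualifies under the Zoray–Serania agreement and 9151.23 is covered: preferential rate Free applies instead.
Duty = $114,370.56 × 0% = $0.00.
Line 3 (5350.23, Dreneth, 3,165 kg, $381,730.65):
Base rate for 5350.23 is 19%.
Duty = $381,730.65 × 19% = $72,528.82.
Total = $394,506.03 + $0.00 + $72,528.82 = $467,034.85.

$467,034.85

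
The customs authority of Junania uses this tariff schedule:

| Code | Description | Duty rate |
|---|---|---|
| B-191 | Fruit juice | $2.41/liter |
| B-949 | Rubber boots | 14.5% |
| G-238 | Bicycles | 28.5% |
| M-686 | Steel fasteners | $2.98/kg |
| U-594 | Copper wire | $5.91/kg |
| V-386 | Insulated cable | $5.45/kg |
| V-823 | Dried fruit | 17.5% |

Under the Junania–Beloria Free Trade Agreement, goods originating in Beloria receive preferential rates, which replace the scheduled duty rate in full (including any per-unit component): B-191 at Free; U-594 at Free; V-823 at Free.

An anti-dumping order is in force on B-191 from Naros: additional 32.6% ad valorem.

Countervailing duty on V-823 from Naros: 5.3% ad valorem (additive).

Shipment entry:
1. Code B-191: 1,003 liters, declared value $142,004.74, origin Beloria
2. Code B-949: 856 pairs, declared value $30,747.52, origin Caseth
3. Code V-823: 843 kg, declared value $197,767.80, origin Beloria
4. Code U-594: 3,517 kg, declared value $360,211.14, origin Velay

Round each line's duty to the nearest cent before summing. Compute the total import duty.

$25,243.86

Line 1 (B-191, Beloria, 1,003 liters, $142,004.74):
Base rate for B-191 is $2.41/liter.
Origin Beloria qualifies under the Junania–Beloria agreement and B-191 is covered: preferential rate Free applies instead.
The additional-duty order on B-191 targets Naros, not Beloria; it does not apply.
Duty = $142,004.74 × 0% = $0.00.
Line 2 (B-949, Caseth, 856 pairs, $30,747.52):
Base rate for B-949 is 14.5%.
Duty = $30,747.52 × 14.5% = $4,458.39.
Line 3 (V-823, Beloria, 843 kg, $197,767.80):
Base rate for V-823 is 17.5%.
Origin Beloria qualifies under the Junania–Beloria agreement and V-823 is covered: preferential rate Free applies instead.
The additional-duty order on V-823 targets Naros, not Beloria; it does not apply.
Duty = $197,767.80 × 0% = $0.00.
Line 4 (U-594, Velay, 3,517 kg, $360,211.14):
Base rate for U-594 is $5.91/kg.
U-594 has an FTA preferential rate, but origin Velay is not Beloria; base rate stands.
Duty = 3,517 × $5.91 = $20,785.47.
Total = $0.00 + $4,458.39 + $0.00 + $20,785.47 = $25,243.86.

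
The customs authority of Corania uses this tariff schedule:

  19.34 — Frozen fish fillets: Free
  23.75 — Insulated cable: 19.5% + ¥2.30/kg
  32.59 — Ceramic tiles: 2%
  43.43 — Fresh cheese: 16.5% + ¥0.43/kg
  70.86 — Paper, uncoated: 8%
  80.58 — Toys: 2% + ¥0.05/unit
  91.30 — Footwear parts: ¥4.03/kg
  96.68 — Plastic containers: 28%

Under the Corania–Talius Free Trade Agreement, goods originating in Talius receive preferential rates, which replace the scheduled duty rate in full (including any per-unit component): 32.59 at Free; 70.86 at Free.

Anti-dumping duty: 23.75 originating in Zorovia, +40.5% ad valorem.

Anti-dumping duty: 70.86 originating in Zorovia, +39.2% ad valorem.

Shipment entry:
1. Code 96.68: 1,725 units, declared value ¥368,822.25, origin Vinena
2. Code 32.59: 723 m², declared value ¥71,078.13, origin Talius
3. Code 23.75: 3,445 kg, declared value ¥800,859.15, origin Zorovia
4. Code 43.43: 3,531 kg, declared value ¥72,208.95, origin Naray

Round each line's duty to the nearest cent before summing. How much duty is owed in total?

¥605,142.03

Line 1 (96.68, Vinena, 1,725 units, ¥368,822.25):
Base rate for 96.68 is 28%.
Duty = ¥368,822.25 × 28% = ¥103,270.23.
Line 2 (32.59, Talius, 723 m², ¥71,078.13):
Base rate for 32.59 is 2%.
Origin Talius qualifies under the Corania–Talius agreement and 32.59 is covered: preferential rate Free applies instead.
Duty = ¥71,078.13 × 0% = ¥0.00.
Line 3 (23.75, Zorovia, 3,445 kg, ¥800,859.15):
Base rate for 23.75 is 19.5% + ¥2.30/kg.
Additional duty on 23.75 from Zorovia: +40.5%. Applied ad valorem rate: 19.5% + 40.5% = 60%.
Duty = ¥800,859.15 × 60% + 3,445 × ¥2.30 = ¥488,438.99.
Line 4 (43.43, Naray, 3,531 kg, ¥72,208.95):
Base rate for 43.43 is 16.5% + ¥0.43/kg.
Duty = ¥72,208.95 × 16.5% + 3,531 × ¥0.43 = ¥13,432.81.
Total = ¥103,270.23 + ¥0.00 + ¥488,438.99 + ¥13,432.81 = ¥605,142.03.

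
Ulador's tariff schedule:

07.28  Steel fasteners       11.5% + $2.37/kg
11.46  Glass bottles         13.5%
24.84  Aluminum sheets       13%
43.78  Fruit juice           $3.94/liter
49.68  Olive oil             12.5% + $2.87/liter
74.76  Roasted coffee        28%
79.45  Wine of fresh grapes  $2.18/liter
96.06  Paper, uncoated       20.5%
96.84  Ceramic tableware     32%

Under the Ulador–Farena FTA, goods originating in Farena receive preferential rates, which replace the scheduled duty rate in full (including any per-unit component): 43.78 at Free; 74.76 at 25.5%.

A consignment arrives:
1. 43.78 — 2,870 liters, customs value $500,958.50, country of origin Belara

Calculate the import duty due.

$11,307.80

Line 1 (43.78, Belara, 2,870 liters, $500,958.50):
Base rate for 43.78 is $3.94/liter.
43.78 has an FTA preferential rate, but origin Belara is not Farena; base rate stands.
Duty = 2,870 × $3.94 = $11,307.80.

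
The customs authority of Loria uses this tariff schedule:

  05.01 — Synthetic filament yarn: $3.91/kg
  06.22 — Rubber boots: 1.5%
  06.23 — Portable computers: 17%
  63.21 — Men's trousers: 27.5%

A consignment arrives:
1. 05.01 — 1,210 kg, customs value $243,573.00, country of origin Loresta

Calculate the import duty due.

$4,731.10

Line 1 (05.01, Loresta, 1,210 kg, $243,573.00):
Base rate for 05.01 is $3.91/kg.
Duty = 1,210 × $3.91 = $4,731.10.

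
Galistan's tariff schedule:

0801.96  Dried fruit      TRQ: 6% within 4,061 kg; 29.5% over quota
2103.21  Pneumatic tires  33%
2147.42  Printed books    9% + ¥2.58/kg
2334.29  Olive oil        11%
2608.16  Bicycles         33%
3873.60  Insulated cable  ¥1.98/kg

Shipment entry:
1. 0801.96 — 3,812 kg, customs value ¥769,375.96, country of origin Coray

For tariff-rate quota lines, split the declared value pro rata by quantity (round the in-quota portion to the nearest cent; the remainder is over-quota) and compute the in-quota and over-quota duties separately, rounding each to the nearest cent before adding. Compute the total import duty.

¥46,162.56

Line 1 (0801.96, Coray, 3,812 kg, ¥769,375.96):
Code 0801.96 is under a tariff-rate quota (threshold 4,061 kg). Quantity 3,812 kg is within the quota, so the in-quota rate 6% applies to the full value.
Duty = ¥769,375.96 × 6% = ¥46,162.56.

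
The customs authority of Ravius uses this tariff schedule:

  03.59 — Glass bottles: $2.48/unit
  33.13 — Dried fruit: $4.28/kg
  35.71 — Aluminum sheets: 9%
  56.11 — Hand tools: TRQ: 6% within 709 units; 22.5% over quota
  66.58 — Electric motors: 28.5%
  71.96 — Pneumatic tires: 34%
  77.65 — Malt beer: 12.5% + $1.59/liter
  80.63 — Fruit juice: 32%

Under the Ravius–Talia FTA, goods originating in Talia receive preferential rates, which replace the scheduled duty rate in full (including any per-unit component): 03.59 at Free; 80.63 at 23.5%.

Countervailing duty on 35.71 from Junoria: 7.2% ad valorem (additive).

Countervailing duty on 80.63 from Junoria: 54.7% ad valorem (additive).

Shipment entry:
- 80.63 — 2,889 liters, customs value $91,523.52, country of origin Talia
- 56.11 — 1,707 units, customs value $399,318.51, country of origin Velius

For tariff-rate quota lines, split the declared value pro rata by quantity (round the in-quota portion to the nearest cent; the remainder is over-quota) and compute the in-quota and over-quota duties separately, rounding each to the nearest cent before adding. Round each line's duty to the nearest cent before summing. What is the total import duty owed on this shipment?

Line 1 (80.63, Talia, 2,889 liters, $91,523.52):
Base rate for 80.63 is 32%.
Origin Talia qualifies under the Ravius–Talia agreement and 80.63 is covered: preferential rate 23.5% applies instead.
The additional-duty order on 80.63 targets Junoria, not Talia; it does not apply.
Duty = $91,523.52 × 23.5% = $21,508.03.
Line 2 (56.11, Velius, 1,707 units, $399,318.51):
Code 56.11 is under a tariff-rate quota (threshold 709 units). In-quota: 709 units at 6%; over-quota: 998 units at 22.5%.
Pro-rata value split: in-quota = $399,318.51 × 709/1,707 = $165,856.37; over-quota = $399,318.51 − $165,856.37 = $233,462.14.
In-quota duty = $165,856.37 × 6% = $9,951.38. Over-quota duty = $233,462.14 × 22.5% = $52,528.98.
Line duty = $9,951.38 + $52,528.98 = $62,480.36.
Total = $21,508.03 + $62,480.36 = $83,988.39.

$83,988.39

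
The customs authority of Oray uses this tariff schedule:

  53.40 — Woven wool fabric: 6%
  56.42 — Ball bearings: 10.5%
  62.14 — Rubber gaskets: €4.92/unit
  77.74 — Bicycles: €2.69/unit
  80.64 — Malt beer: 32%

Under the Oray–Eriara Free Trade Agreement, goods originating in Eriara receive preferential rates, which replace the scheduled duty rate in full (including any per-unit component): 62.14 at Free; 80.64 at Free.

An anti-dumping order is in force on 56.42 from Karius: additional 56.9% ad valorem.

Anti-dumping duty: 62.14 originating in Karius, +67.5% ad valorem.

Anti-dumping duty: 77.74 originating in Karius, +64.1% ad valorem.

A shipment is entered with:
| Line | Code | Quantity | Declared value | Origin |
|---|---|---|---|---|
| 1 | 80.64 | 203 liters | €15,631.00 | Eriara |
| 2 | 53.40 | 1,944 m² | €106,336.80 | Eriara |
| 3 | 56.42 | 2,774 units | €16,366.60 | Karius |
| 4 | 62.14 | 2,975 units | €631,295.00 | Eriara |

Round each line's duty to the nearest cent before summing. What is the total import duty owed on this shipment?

Line 1 (80.64, Eriara, 203 liters, €15,631.00):
Base rate for 80.64 is 32%.
Origin Eriara qualifies under the Oray–Eriara agreement and 80.64 is covered: preferential rate Free applies instead.
Duty = €15,631.00 × 0% = €0.00.
Line 2 (53.40, Eriara, 1,944 m², €106,336.80):
Base rate for 53.40 is 6%.
Origin Eriara is the FTA partner but 53.40 is not on the preference list; base rate stands.
Duty = €106,336.80 × 6% = €6,380.21.
Line 3 (56.42, Karius, 2,774 units, €16,366.60):
Base rate for 56.42 is 10.5%.
Additional duty on 56.42 from Karius: +56.9%. Applied ad valorem rate: 10.5% + 56.9% = 67.4%.
Duty = €16,366.60 × 67.4% = €11,031.09.
Line 4 (62.14, Eriara, 2,975 units, €631,295.00):
Base rate for 62.14 is €4.92/unit.
Origin Eriara qualifies under the Oray–Eriara agreement and 62.14 is covered: preferential rate Free applies instead.
The additional-duty order on 62.14 targets Karius, not Eriara; it does not apply.
Duty = €631,295.00 × 0% = €0.00.
Total = €0.00 + €6,380.21 + €11,031.09 + €0.00 = €17,411.30.

€17,411.30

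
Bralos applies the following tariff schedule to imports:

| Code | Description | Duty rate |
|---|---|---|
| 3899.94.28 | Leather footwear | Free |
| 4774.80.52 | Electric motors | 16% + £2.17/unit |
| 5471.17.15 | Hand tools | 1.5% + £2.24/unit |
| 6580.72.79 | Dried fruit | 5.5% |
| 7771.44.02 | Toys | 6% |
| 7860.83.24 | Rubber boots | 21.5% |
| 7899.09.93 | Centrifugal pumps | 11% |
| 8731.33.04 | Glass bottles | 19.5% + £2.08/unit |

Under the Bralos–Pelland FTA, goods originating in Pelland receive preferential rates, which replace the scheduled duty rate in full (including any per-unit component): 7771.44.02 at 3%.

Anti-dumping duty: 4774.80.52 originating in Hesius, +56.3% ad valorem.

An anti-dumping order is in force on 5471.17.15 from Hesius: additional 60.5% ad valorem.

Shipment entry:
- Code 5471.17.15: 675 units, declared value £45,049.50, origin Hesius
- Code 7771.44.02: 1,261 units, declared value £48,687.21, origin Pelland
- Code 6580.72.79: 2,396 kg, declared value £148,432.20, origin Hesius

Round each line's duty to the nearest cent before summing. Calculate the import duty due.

Line 1 (5471.17.15, Hesius, 675 units, £45,049.50):
Base rate for 5471.17.15 is 1.5% + £2.24/unit.
Additional duty on 5471.17.15 from Hesius: +60.5%. Applied ad valorem rate: 1.5% + 60.5% = 62%.
Duty = £45,049.50 × 62% + 675 × £2.24 = £29,442.69.
Line 2 (7771.44.02, Pelland, 1,261 units, £48,687.21):
Base rate for 7771.44.02 is 6%.
Origin Pelland qualifies under the Bralos–Pelland agreement and 7771.44.02 is covered: preferential rate 3% applies instead.
Duty = £48,687.21 × 3% = £1,460.62.
Line 3 (6580.72.79, Hesius, 2,396 kg, £148,432.20):
Base rate for 6580.72.79 is 5.5%.
Duty = £148,432.20 × 5.5% = £8,163.77.
Total = £29,442.69 + £1,460.62 + £8,163.77 = £39,067.08.

£39,067.08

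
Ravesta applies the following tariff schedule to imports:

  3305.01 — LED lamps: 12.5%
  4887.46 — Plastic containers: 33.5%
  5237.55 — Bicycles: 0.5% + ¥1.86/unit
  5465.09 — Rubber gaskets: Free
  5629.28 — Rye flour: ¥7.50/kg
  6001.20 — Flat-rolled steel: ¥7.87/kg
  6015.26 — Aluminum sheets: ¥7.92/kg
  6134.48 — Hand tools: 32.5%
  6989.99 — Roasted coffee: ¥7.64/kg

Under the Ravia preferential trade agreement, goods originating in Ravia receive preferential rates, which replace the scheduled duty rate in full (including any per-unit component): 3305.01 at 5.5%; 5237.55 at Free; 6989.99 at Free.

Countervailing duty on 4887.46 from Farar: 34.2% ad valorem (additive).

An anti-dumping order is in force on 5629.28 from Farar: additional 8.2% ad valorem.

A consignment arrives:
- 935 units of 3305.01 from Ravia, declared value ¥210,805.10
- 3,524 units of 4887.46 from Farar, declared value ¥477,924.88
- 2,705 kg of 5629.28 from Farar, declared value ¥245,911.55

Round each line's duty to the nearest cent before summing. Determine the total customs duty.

¥375,601.67

Line 1 (3305.01, Ravia, 935 units, ¥210,805.10):
Base rate for 3305.01 is 12.5%.
Origin Ravia qualifies under the Ravesta–Ravia agreement and 3305.01 is covered: preferential rate 5.5% applies instead.
Duty = ¥210,805.10 × 5.5% = ¥11,594.28.
Line 2 (4887.46, Farar, 3,524 units, ¥477,924.88):
Base rate for 4887.46 is 33.5%.
Additional duty on 4887.46 from Farar: +34.2%. Applied ad valorem rate: 33.5% + 34.2% = 67.7%.
Duty = ¥477,924.88 × 67.7% = ¥323,555.14.
Line 3 (5629.28, Farar, 2,705 kg, ¥245,911.55):
Base rate for 5629.28 is ¥7.50/kg.
Additional duty on 5629.28 from Farar: +8.2% ad valorem. Applied ad valorem rate = 8.2%.
Duty = ¥245,911.55 × 8.2% + 2,705 × ¥7.50 = ¥40,452.25.
Total = ¥11,594.28 + ¥323,555.14 + ¥40,452.25 = ¥375,601.67.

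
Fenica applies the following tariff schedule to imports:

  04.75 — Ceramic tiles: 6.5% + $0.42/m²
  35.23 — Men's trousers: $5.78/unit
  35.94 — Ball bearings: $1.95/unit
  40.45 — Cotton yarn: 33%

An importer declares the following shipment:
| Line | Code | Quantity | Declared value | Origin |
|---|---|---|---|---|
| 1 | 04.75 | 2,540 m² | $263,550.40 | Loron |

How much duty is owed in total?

$18,197.58

Line 1 (04.75, Loron, 2,540 m², $263,550.40):
Base rate for 04.75 is 6.5% + $0.42/m².
Duty = $263,550.40 × 6.5% + 2,540 × $0.42 = $18,197.58.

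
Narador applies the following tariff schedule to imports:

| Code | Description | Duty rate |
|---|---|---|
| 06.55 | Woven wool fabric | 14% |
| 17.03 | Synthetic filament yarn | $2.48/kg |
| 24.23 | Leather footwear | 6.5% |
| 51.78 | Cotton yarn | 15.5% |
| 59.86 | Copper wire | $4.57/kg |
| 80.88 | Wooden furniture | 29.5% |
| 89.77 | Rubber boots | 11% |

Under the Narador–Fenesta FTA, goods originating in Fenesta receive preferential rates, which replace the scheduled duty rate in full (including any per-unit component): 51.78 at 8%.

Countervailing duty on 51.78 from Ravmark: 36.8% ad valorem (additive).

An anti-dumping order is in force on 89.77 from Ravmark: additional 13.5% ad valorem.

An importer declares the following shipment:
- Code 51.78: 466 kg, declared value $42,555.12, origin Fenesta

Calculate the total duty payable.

$3,404.41

Line 1 (51.78, Fenesta, 466 kg, $42,555.12):
Base rate for 51.78 is 15.5%.
Origin Fenesta qualifies under the Narador–Fenesta agreement and 51.78 is covered: preferential rate 8% applies instead.
The additional-duty order on 51.78 targets Ravmark, not Fenesta; it does not apply.
Duty = $42,555.12 × 8% = $3,404.41.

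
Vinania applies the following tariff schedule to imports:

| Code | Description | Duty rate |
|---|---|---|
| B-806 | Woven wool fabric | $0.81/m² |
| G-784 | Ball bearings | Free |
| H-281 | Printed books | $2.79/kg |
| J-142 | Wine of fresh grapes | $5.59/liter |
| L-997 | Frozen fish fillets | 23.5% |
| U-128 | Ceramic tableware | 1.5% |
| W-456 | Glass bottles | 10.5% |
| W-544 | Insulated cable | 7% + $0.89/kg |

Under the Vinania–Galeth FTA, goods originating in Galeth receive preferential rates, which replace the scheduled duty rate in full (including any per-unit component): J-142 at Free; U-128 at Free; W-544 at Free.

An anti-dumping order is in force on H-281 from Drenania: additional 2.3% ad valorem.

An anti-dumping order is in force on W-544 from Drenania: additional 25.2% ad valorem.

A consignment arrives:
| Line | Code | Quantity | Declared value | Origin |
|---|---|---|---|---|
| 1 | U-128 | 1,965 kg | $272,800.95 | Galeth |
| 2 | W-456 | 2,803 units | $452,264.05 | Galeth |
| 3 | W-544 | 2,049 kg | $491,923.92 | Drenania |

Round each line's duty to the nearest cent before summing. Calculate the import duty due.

$207,710.84

Line 1 (U-128, Galeth, 1,965 kg, $272,800.95):
Base rate for U-128 is 1.5%.
Origin Galeth qualifies under the Vinania–Galeth agreement and U-128 is covered: preferential rate Free applies instead.
Duty = $272,800.95 × 0% = $0.00.
Line 2 (W-456, Galeth, 2,803 units, $452,264.05):
Base rate for W-456 is 10.5%.
Origin Galeth is the FTA partner but W-456 is not on the preference list; base rate stands.
Duty = $452,264.05 × 10.5% = $47,487.73.
Line 3 (W-544, Drenania, 2,049 kg, $491,923.92):
Base rate for W-544 is 7% + $0.89/kg.
W-544 has an FTA preferential rate, but origin Drenania is not Galeth; base rate stands.
Additional duty on W-544 from Drenania: +25.2%. Applied ad valorem rate: 7% + 25.2% = 32.2%.
Duty = $491,923.92 × 32.2% + 2,049 × $0.89 = $160,223.11.
Total = $0.00 + $47,487.73 + $160,223.11 = $207,710.84.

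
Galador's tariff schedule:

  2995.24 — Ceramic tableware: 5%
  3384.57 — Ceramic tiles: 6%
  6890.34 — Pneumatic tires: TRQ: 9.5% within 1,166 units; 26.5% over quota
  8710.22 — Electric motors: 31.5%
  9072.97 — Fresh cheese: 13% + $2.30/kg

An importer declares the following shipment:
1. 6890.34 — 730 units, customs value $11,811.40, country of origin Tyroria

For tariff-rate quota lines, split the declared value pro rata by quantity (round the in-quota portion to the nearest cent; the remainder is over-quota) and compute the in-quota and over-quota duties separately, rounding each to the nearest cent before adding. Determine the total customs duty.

$1,122.08

Line 1 (6890.34, Tyroria, 730 units, $11,811.40):
Code 6890.34 is under a tariff-rate quota (threshold 1,166 units). Quantity 730 units is within the quota, so the in-quota rate 9.5% applies to the full value.
Duty = $11,811.40 × 9.5% = $1,122.08.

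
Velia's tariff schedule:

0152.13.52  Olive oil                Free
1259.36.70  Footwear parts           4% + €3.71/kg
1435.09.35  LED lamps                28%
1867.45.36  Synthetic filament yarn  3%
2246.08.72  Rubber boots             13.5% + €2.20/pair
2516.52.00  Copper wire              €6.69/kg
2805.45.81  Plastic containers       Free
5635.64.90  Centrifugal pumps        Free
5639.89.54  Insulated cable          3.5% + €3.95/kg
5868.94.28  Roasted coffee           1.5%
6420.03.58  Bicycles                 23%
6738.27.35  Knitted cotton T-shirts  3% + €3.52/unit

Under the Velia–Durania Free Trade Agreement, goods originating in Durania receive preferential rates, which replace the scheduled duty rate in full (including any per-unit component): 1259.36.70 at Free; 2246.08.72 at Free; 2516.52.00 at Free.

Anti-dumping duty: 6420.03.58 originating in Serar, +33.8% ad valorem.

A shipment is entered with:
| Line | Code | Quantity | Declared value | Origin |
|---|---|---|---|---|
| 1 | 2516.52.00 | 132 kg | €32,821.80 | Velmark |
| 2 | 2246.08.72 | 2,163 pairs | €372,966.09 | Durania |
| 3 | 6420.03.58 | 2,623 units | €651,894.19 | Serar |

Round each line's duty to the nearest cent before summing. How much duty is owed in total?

€371,158.98

Line 1 (2516.52.00, Velmark, 132 kg, €32,821.80):
Base rate for 2516.52.00 is €6.69/kg.
2516.52.00 has an FTA preferential rate, but origin Velmark is not Durania; base rate stands.
Duty = 132 × €6.69 = €883.08.
Line 2 (2246.08.72, Durania, 2,163 pairs, €372,966.09):
Base rate for 2246.08.72 is 13.5% + €2.20/pair.
Origin Durania qualifies under the Velia–Durania agreement and 2246.08.72 is covered: preferential rate Free applies instead.
Duty = €372,966.09 × 0% = €0.00.
Line 3 (6420.03.58, Serar, 2,623 units, €651,894.19):
Base rate for 6420.03.58 is 23%.
Additional duty on 6420.03.58 from Serar: +33.8%. Applied ad valorem rate: 23% + 33.8% = 56.8%.
Duty = €651,894.19 × 56.8% = €370,275.90.
Total = €883.08 + €0.00 + €370,275.90 = €371,158.98.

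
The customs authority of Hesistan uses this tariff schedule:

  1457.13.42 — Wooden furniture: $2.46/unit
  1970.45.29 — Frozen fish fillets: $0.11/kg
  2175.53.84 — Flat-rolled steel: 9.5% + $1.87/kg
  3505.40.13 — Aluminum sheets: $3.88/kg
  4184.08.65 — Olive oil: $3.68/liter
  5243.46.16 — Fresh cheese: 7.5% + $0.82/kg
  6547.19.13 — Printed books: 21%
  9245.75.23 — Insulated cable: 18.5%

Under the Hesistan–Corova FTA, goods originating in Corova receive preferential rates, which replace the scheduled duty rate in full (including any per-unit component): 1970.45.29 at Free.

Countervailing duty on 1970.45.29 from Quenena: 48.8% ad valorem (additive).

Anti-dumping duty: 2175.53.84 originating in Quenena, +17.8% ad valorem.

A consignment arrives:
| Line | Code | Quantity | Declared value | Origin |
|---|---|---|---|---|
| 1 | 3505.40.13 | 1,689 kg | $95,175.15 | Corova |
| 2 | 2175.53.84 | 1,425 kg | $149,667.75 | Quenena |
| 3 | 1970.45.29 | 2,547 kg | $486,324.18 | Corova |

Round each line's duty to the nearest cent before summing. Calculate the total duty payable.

Line 1 (3505.40.13, Corova, 1,689 kg, $95,175.15):
Base rate for 3505.40.13 is $3.88/kg.
Origin Corova is the FTA partner but 3505.40.13 is not on the preference list; base rate stands.
Duty = 1,689 × $3.88 = $6,553.32.
Line 2 (2175.53.84, Quenena, 1,425 kg, $149,667.75):
Base rate for 2175.53.84 is 9.5% + $1.87/kg.
Additional duty on 2175.53.84 from Quenena: +17.8%. Applied ad valorem rate: 9.5% + 17.8% = 27.3%.
Duty = $149,667.75 × 27.3% + 1,425 × $1.87 = $43,524.05.
Line 3 (1970.45.29, Corova, 2,547 kg, $486,324.18):
Base rate for 1970.45.29 is $0.11/kg.
Origin Corova qualifies under the Hesistan–Corova agreement and 1970.45.29 is covered: preferential rate Free applies instead.
The additional-duty order on 1970.45.29 targets Quenena, not Corova; it does not apply.
Duty = $486,324.18 × 0% = $0.00.
Total = $6,553.32 + $43,524.05 + $0.00 = $50,077.37.

$50,077.37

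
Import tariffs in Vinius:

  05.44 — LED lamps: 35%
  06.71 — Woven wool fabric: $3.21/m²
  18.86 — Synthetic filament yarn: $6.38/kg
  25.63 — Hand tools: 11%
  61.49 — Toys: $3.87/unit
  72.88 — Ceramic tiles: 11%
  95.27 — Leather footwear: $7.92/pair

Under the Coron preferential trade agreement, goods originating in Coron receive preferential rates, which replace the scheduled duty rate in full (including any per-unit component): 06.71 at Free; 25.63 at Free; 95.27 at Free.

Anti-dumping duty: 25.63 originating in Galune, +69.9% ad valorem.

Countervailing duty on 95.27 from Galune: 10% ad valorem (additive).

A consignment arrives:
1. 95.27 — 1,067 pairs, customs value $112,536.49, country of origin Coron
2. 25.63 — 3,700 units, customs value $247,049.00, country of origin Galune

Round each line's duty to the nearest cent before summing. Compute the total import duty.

$199,862.64

Line 1 (95.27, Coron, 1,067 pairs, $112,536.49):
Base rate for 95.27 is $7.92/pair.
Origin Coron qualifies under the Vinius–Coron agreement and 95.27 is covered: preferential rate Free applies instead.
The additional-duty order on 95.27 targets Galune, not Coron; it does not apply.
Duty = $112,536.49 × 0% = $0.00.
Line 2 (25.63, Galune, 3,700 units, $247,049.00):
Base rate for 25.63 is 11%.
25.63 has an FTA preferential rate, but origin Galune is not Coron; base rate stands.
Additional duty on 25.63 from Galune: +69.9%. Applied ad valorem rate: 11% + 69.9% = 80.9%.
Duty = $247,049.00 × 80.9% = $199,862.64.
Total = $0.00 + $199,862.64 = $199,862.64.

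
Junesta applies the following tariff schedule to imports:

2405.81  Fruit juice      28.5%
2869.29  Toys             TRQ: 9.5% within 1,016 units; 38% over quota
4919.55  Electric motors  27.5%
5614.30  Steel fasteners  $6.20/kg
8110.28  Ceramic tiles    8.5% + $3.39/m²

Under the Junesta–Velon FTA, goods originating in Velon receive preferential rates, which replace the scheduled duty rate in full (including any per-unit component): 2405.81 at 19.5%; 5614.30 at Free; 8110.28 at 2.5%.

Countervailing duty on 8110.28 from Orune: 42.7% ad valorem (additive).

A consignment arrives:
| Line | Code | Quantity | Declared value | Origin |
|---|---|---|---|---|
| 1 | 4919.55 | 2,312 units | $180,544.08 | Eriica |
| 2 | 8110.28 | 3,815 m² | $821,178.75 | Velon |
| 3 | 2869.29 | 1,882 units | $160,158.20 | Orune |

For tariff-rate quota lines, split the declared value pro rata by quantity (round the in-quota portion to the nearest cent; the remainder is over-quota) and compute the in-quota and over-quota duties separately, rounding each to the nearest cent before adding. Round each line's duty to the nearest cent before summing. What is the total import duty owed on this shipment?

Line 1 (4919.55, Eriica, 2,312 units, $180,544.08):
Base rate for 4919.55 is 27.5%.
Duty = $180,544.08 × 27.5% = $49,649.62.
Line 2 (8110.28, Velon, 3,815 m², $821,178.75):
Base rate for 8110.28 is 8.5% + $3.39/m².
Origin Velon qualifies under the Junesta–Velon agreement and 8110.28 is covered: preferential rate 2.5% applies instead.
The additional-duty order on 8110.28 targets Orune, not Velon; it does not apply.
Duty = $821,178.75 × 2.5% = $20,529.47.
Line 3 (2869.29, Orune, 1,882 units, $160,158.20):
Code 2869.29 is under a tariff-rate quota (threshold 1,016 units). In-quota: 1,016 units at 9.5%; over-quota: 866 units at 38%.
Pro-rata value split: in-quota = $160,158.20 × 1,016/1,882 = $86,461.60; over-quota = $160,158.20 − $86,461.60 = $73,696.60.
In-quota duty = $86,461.60 × 9.5% = $8,213.85. Over-quota duty = $73,696.60 × 38% = $28,004.71.
Line duty = $8,213.85 + $28,004.71 = $36,218.56.
Total = $49,649.62 + $20,529.47 + $36,218.56 = $106,397.65.

$106,397.65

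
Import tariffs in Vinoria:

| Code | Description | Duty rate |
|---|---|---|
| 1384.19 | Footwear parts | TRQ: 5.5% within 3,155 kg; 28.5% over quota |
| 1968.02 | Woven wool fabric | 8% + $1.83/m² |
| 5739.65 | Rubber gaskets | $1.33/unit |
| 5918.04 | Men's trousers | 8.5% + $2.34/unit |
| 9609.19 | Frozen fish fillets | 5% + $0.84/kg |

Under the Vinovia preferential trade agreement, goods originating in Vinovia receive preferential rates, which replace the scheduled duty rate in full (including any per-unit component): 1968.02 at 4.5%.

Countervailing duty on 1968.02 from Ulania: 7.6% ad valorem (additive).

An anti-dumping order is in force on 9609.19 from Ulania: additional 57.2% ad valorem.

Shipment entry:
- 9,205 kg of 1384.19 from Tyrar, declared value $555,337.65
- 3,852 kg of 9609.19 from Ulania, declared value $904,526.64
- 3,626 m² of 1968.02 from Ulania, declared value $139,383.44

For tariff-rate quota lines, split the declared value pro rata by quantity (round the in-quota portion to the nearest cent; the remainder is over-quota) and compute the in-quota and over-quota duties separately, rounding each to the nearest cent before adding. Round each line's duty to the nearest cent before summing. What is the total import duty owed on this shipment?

$708,723.41

Line 1 (1384.19, Tyrar, 9,205 kg, $555,337.65):
Code 1384.19 is under a tariff-rate quota (threshold 3,155 kg). In-quota: 3,155 kg at 5.5%; over-quota: 6,050 kg at 28.5%.
Pro-rata value split: in-quota = $555,337.65 × 3,155/9,205 = $190,341.15; over-quota = $555,337.65 − $190,341.15 = $364,996.50.
In-quota duty = $190,341.15 × 5.5% = $10,468.76. Over-quota duty = $364,996.50 × 28.5% = $104,024.00.
Line duty = $10,468.76 + $104,024.00 = $114,492.76.
Line 2 (9609.19, Ulania, 3,852 kg, $904,526.64):
Base rate for 9609.19 is 5% + $0.84/kg.
Additional duty on 9609.19 from Ulania: +57.2%. Applied ad valorem rate: 5% + 57.2% = 62.2%.
Duty = $904,526.64 × 62.2% + 3,852 × $0.84 = $565,851.25.
Line 3 (1968.02, Ulania, 3,626 m², $139,383.44):
Base rate for 1968.02 is 8% + $1.83/m².
1968.02 has an FTA preferential rate, but origin Ulania is not Vinovia; base rate stands.
Additional duty on 1968.02 from Ulania: +7.6%. Applied ad valorem rate: 8% + 7.6% = 15.6%.
Duty = $139,383.44 × 15.6% + 3,626 × $1.83 = $28,379.40.
Total = $114,492.76 + $565,851.25 + $28,379.40 = $708,723.41.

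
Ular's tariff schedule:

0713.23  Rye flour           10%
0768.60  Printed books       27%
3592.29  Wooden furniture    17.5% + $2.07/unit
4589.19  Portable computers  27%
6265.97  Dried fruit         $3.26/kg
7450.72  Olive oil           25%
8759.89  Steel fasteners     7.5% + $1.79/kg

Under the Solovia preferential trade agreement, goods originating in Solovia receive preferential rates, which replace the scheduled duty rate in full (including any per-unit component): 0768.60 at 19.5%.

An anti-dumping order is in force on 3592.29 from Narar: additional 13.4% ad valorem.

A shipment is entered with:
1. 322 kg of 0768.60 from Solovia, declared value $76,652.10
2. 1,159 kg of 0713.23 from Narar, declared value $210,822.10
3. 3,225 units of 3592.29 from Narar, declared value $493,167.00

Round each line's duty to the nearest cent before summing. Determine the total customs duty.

$195,093.72

Line 1 (0768.60, Solovia, 322 kg, $76,652.10):
Base rate for 0768.60 is 27%.
Origin Solovia qualifies under the Ular–Solovia agreement and 0768.60 is covered: preferential rate 19.5% applies instead.
Duty = $76,652.10 × 19.5% = $14,947.16.
Line 2 (0713.23, Narar, 1,159 kg, $210,822.10):
Base rate for 0713.23 is 10%.
Duty = $210,822.10 × 10% = $21,082.21.
Line 3 (3592.29, Narar, 3,225 units, $493,167.00):
Base rate for 3592.29 is 17.5% + $2.07/unit.
Additional duty on 3592.29 from Narar: +13.4%. Applied ad valorem rate: 17.5% + 13.4% = 30.9%.
Duty = $493,167.00 × 30.9% + 3,225 × $2.07 = $159,064.35.
Total = $14,947.16 + $21,082.21 + $159,064.35 = $195,093.72.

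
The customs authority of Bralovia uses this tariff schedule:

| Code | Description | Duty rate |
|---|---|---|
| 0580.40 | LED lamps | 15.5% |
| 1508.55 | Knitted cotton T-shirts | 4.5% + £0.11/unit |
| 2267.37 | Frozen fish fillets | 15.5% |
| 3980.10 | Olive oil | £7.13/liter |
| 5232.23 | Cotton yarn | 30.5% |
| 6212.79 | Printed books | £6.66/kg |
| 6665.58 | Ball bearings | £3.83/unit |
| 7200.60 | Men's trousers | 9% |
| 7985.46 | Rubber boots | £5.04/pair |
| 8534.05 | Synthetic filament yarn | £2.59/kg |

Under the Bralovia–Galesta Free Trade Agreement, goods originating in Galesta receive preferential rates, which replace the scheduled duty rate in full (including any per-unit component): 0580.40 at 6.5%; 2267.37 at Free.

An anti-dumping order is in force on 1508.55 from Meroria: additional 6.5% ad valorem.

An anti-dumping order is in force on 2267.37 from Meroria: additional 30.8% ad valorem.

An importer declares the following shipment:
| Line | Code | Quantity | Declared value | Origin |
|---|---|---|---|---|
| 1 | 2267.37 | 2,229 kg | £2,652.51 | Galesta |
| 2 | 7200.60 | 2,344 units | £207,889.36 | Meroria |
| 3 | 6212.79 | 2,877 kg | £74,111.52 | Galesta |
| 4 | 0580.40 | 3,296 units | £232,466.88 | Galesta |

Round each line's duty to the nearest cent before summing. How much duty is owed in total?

Line 1 (2267.37, Galesta, 2,229 kg, £2,652.51):
Base rate for 2267.37 is 15.5%.
Origin Galesta qualifies under the Bralovia–Galesta agreement and 2267.37 is covered: preferential rate Free applies instead.
The additional-duty order on 2267.37 targets Meroria, not Galesta; it does not apply.
Duty = £2,652.51 × 0% = £0.00.
Line 2 (7200.60, Meroria, 2,344 units, £207,889.36):
Base rate for 7200.60 is 9%.
Duty = £207,889.36 × 9% = £18,710.04.
Line 3 (6212.79, Galesta, 2,877 kg, £74,111.52):
Base rate for 6212.79 is £6.66/kg.
Origin Galesta is the FTA partner but 6212.79 is not on the preference list; base rate stands.
Duty = 2,877 × £6.66 = £19,160.82.
Line 4 (0580.40, Galesta, 3,296 units, £232,466.88):
Base rate for 0580.40 is 15.5%.
Origin Galesta qualifies under the Bralovia–Galesta agreement and 0580.40 is covered: preferential rate 6.5% applies instead.
Duty = £232,466.88 × 6.5% = £15,110.35.
Total = £0.00 + £18,710.04 + £19,160.82 + £15,110.35 = £52,981.21.

£52,981.21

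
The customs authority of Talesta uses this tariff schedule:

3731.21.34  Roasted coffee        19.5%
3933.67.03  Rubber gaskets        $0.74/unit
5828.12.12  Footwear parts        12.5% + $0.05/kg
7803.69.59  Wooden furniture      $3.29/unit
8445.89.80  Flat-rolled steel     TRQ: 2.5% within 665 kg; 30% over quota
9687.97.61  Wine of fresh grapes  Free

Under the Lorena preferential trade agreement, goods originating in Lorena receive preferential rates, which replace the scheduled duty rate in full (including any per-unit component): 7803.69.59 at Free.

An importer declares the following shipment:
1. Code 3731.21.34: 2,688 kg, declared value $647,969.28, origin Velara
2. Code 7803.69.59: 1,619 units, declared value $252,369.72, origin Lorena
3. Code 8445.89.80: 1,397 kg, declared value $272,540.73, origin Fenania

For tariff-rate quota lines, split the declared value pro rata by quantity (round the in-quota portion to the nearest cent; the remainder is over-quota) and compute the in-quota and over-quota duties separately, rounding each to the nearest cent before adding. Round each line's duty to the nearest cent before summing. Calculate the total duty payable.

$172,439.14

Line 1 (3731.21.34, Velara, 2,688 kg, $647,969.28):
Base rate for 3731.21.34 is 19.5%.
Duty = $647,969.28 × 19.5% = $126,354.01.
Line 2 (7803.69.59, Lorena, 1,619 units, $252,369.72):
Base rate for 7803.69.59 is $3.29/unit.
Origin Lorena qualifies under the Talesta–Lorena agreement and 7803.69.59 is covered: preferential rate Free applies instead.
Duty = $252,369.72 × 0% = $0.00.
Line 3 (8445.89.80, Fenania, 1,397 kg, $272,540.73):
Code 8445.89.80 is under a tariff-rate quota (threshold 665 kg). In-quota: 665 kg at 2.5%; over-quota: 732 kg at 30%.
Pro-rata value split: in-quota = $272,540.73 × 665/1,397 = $129,734.85; over-quota = $272,540.73 − $129,734.85 = $142,805.88.
In-quota duty = $129,734.85 × 2.5% = $3,243.37. Over-quota duty = $142,805.88 × 30% = $42,841.76.
Line duty = $3,243.37 + $42,841.76 = $46,085.13.
Total = $126,354.01 + $0.00 + $46,085.13 = $172,439.14.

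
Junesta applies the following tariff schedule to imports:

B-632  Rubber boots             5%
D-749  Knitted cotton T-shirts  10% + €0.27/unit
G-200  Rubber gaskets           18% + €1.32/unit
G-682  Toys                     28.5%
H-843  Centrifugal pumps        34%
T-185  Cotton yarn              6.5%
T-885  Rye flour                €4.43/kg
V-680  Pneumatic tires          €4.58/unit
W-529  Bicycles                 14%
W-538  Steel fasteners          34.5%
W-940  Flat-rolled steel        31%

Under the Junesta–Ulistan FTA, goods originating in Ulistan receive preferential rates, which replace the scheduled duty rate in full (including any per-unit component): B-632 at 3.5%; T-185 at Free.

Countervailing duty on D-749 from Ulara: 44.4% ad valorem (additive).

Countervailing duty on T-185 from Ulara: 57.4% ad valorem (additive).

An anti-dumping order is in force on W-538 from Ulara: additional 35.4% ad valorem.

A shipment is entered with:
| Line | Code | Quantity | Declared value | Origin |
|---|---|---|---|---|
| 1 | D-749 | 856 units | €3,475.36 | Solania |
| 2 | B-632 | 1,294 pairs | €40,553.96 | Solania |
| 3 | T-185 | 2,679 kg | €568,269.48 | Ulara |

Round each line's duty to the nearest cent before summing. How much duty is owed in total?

€365,730.56

Line 1 (D-749, Solania, 856 units, €3,475.36):
Base rate for D-749 is 10% + €0.27/unit.
The additional-duty order on D-749 targets Ulara, not Solania; it does not apply.
Duty = €3,475.36 × 10% + 856 × €0.27 = €578.66.
Line 2 (B-632, Solania, 1,294 pairs, €40,553.96):
Base rate for B-632 is 5%.
B-632 has an FTA preferential rate, but origin Solania is not Ulistan; base rate stands.
Duty = €40,553.96 × 5% = €2,027.70.
Line 3 (T-185, Ulara, 2,679 kg, €568,269.48):
Base rate for T-185 is 6.5%.
T-185 has an FTA preferential rate, but origin Ulara is not Ulistan; base rate stands.
Additional duty on T-185 from Ulara: +57.4%. Applied ad valorem rate: 6.5% + 57.4% = 63.9%.
Duty = €568,269.48 × 63.9% = €363,124.20.
Total = €578.66 + €2,027.70 + €363,124.20 = €365,730.56.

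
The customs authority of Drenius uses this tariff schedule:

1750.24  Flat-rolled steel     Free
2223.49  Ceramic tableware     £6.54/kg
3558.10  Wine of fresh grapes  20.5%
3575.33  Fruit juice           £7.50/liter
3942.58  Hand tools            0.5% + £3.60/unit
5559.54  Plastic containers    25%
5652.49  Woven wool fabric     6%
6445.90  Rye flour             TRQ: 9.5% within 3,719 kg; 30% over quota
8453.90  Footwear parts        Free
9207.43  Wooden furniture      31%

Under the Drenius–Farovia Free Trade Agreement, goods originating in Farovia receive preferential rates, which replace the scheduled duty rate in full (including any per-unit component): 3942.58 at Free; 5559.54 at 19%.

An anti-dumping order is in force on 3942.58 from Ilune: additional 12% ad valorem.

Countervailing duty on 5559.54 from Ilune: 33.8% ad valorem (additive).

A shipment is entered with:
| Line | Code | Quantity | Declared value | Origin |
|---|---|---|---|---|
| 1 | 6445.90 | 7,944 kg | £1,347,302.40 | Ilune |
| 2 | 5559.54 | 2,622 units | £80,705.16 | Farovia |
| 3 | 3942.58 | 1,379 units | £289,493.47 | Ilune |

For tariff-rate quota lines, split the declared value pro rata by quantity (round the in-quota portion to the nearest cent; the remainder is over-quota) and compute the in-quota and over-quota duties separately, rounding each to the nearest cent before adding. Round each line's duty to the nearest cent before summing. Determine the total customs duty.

£331,373.59

Line 1 (6445.90, Ilune, 7,944 kg, £1,347,302.40):
Code 6445.90 is under a tariff-rate quota (threshold 3,719 kg). In-quota: 3,719 kg at 9.5%; over-quota: 4,225 kg at 30%.
Pro-rata value split: in-quota = £1,347,302.40 × 3,719/7,944 = £630,742.40; over-quota = £1,347,302.40 − £630,742.40 = £716,560.00.
In-quota duty = £630,742.40 × 9.5% = £59,920.53. Over-quota duty = £716,560.00 × 30% = £214,968.00.
Line duty = £59,920.53 + £214,968.00 = £274,888.53.
Line 2 (5559.54, Farovia, 2,622 units, £80,705.16):
Base rate for 5559.54 is 25%.
Origin Farovia qualifies under the Drenius–Farovia agreement and 5559.54 is covered: preferential rate 19% applies instead.
The additional-duty order on 5559.54 targets Ilune, not Farovia; it does not apply.
Duty = £80,705.16 × 19% = £15,333.98.
Line 3 (3942.58, Ilune, 1,379 units, £289,493.47):
Base rate for 3942.58 is 0.5% + £3.60/unit.
3942.58 has an FTA preferential rate, but origin Ilune is not Farovia; base rate stands.
Additional duty on 3942.58 from Ilune: +12%. Applied ad valorem rate: 0.5% + 12% = 12.5%.
Duty = £289,493.47 × 12.5% + 1,379 × £3.60 = £41,151.08.
Total = £274,888.53 + £15,333.98 + £41,151.08 = £331,373.59.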